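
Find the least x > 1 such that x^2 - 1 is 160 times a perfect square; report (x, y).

(x, y) = (721, 57)

First expand sqrt(160) as a continued fraction. With x_i = (sqrt(160) + m_i)/d_i and (m_0, d_0) = (0, 1): a_0 = floor(sqrt(160)) = 12, since 12^2 = 144 <= 160 < 169 = 13^2.
Iterate m_{i+1} = d_i*a_i - m_i, d_{i+1} = (160 - m_{i+1}^2)/d_i, a_{i+1} = floor((a_0 + m_{i+1})/d_{i+1}):
  m_1 = 1*12 - 0 = 12, d_1 = (160 - 12^2)/1 = 16/1 = 16, a_1 = floor((12 + 12)/16) = 1.
  m_2 = 16*1 - 12 = 4, d_2 = (160 - 4^2)/16 = 144/16 = 9, a_2 = floor((12 + 4)/9) = 1.
  m_3 = 9*1 - 4 = 5, d_3 = (160 - 5^2)/9 = 135/9 = 15, a_3 = floor((12 + 5)/15) = 1.
  m_4 = 15*1 - 5 = 10, d_4 = (160 - 10^2)/15 = 60/15 = 4, a_4 = floor((12 + 10)/4) = 5.
  m_5 = 4*5 - 10 = 10, d_5 = (160 - 10^2)/4 = 60/4 = 15, a_5 = floor((12 + 10)/15) = 1.
  m_6 = 15*1 - 10 = 5, d_6 = (160 - 5^2)/15 = 135/15 = 9, a_6 = floor((12 + 5)/9) = 1.
  m_7 = 9*1 - 5 = 4, d_7 = (160 - 4^2)/9 = 144/9 = 16, a_7 = floor((12 + 4)/16) = 1.
  m_8 = 16*1 - 4 = 12, d_8 = (160 - 12^2)/16 = 16/16 = 1, a_8 = floor((12 + 12)/1) = 24.
  m_9 = 1*24 - 12 = 12, d_9 = (160 - 12^2)/1 = 16/1 = 16: (m_9, d_9) = (m_1, d_1) = (12, 16), so from here the quotients repeat a_1, ..., a_8; the period length is 8.
So sqrt(160) = [12; (1, 1, 1, 5, 1, 1, 1, 24)] with period length k = 8.
k is even, so the fundamental solution of x^2 - 160y^2 = 1 is (p_{k-1}, q_{k-1}) = (p_7, q_7); compute convergents through index 7.
Convergents (p_i = a_i*p_{i-1} + p_{i-2}, q_i = a_i*q_{i-1} + q_{i-2} with p_{-2}=0, p_{-1}=1, q_{-2}=1, q_{-1}=0):
  i=0: a_0=12, p_0 = 12*1 + 0 = 12, q_0 = 12*0 + 1 = 1.
  i=1: a_1=1, p_1 = 1*12 + 1 = 13, q_1 = 1*1 + 0 = 1.
  i=2: a_2=1, p_2 = 1*13 + 12 = 25, q_2 = 1*1 + 1 = 2.
  i=3: a_3=1, p_3 = 1*25 + 13 = 38, q_3 = 1*2 + 1 = 3.
  i=4: a_4=5, p_4 = 5*38 + 25 = 215, q_4 = 5*3 + 2 = 17.
  i=5: a_5=1, p_5 = 1*215 + 38 = 253, q_5 = 1*17 + 3 = 20.
  i=6: a_6=1, p_6 = 1*253 + 215 = 468, q_6 = 1*20 + 17 = 37.
  i=7: a_7=1, p_7 = 1*468 + 253 = 721, q_7 = 1*37 + 20 = 57.
Check: 721^2 - 160*57^2 = 519841 - 519840 = 1, so (x, y) = (721, 57) solves the equation, and by the theorem it is the least positive solution.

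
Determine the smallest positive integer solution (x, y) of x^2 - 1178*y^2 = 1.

(x, y) = (59583, 1736)

First expand sqrt(1178) as a continued fraction. With x_i = (sqrt(1178) + m_i)/d_i and (m_0, d_0) = (0, 1): a_0 = floor(sqrt(1178)) = 34, since 34^2 = 1156 <= 1178 < 1225 = 35^2.
Iterate m_{i+1} = d_i*a_i - m_i, d_{i+1} = (1178 - m_{i+1}^2)/d_i, a_{i+1} = floor((a_0 + m_{i+1})/d_{i+1}):
  m_1 = 1*34 - 0 = 34, d_1 = (1178 - 34^2)/1 = 22/1 = 22, a_1 = floor((34 + 34)/22) = 3.
  m_2 = 22*3 - 34 = 32, d_2 = (1178 - 32^2)/22 = 154/22 = 7, a_2 = floor((34 + 32)/7) = 9.
  m_3 = 7*9 - 32 = 31, d_3 = (1178 - 31^2)/7 = 217/7 = 31, a_3 = floor((34 + 31)/31) = 2.
  m_4 = 31*2 - 31 = 31, d_4 = (1178 - 31^2)/31 = 217/31 = 7, a_4 = floor((34 + 31)/7) = 9.
  m_5 = 7*9 - 31 = 32, d_5 = (1178 - 32^2)/7 = 154/7 = 22, a_5 = floor((34 + 32)/22) = 3.
  m_6 = 22*3 - 32 = 34, d_6 = (1178 - 34^2)/22 = 22/22 = 1, a_6 = floor((34 + 34)/1) = 68.
  m_7 = 1*68 - 34 = 34, d_7 = (1178 - 34^2)/1 = 22/1 = 22: (m_7, d_7) = (m_1, d_1) = (34, 22), so from here the quotients repeat a_1, ..., a_6; the period length is 6.
So sqrt(1178) = [34; (3, 9, 2, 9, 3, 68)] with period length k = 6.
k is even, so the fundamental solution of x^2 - 1178y^2 = 1 is (p_{k-1}, q_{k-1}) = (p_5, q_5); compute convergents through index 5.
Convergents (p_i = a_i*p_{i-1} + p_{i-2}, q_i = a_i*q_{i-1} + q_{i-2} with p_{-2}=0, p_{-1}=1, q_{-2}=1, q_{-1}=0):
  i=0: a_0=34, p_0 = 34*1 + 0 = 34, q_0 = 34*0 + 1 = 1.
  i=1: a_1=3, p_1 = 3*34 + 1 = 103, q_1 = 3*1 + 0 = 3.
  i=2: a_2=9, p_2 = 9*103 + 34 = 961, q_2 = 9*3 + 1 = 28.
  i=3: a_3=2, p_3 = 2*961 + 103 = 2025, q_3 = 2*28 + 3 = 59.
  i=4: a_4=9, p_4 = 9*2025 + 961 = 19186, q_4 = 9*59 + 28 = 559.
  i=5: a_5=3, p_5 = 3*19186 + 2025 = 59583, q_5 = 3*559 + 59 = 1736.
Check: 59583^2 - 1178*1736^2 = 3550133889 - 3550133888 = 1, so (x, y) = (59583, 1736) solves the equation, and by the theorem it is the least positive solution.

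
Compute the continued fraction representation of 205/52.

Run the Euclidean algorithm on 205 and 52; the successive quotients are the partial quotients a_0, a_1, ... (each step inverts the fractional part left over by the previous one):
  205 = 3*52 + 49, so a_0 = 3.
  52 = 1*49 + 3, so a_1 = 1.
  49 = 16*3 + 1, so a_2 = 16.
  3 = 3*1 + 0, so a_3 = 3.
The remainder reaches 0 after 4 divisions, so the expansion has 4 partial quotients, read off in order.

[3; 1, 16, 3]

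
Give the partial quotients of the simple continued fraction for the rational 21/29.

[0; 1, 2, 1, 1, 1, 2]

Run the Euclidean algorithm on 21 and 29; the successive quotients are the partial quotients a_0, a_1, ... (each step inverts the fractional part left over by the previous one):
  21 = 0*29 + 21, so a_0 = 0.
  29 = 1*21 + 8, so a_1 = 1.
  21 = 2*8 + 5, so a_2 = 2.
  8 = 1*5 + 3, so a_3 = 1.
  5 = 1*3 + 2, so a_4 = 1.
  3 = 1*2 + 1, so a_5 = 1.
  2 = 2*1 + 0, so a_6 = 2.
The remainder reaches 0 after 7 divisions, so the expansion has 7 partial quotients, read off in order.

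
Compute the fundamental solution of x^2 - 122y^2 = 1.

First expand sqrt(122) as a continued fraction. With x_i = (sqrt(122) + m_i)/d_i and (m_0, d_0) = (0, 1): a_0 = floor(sqrt(122)) = 11, since 11^2 = 121 <= 122 < 144 = 12^2.
Iterate m_{i+1} = d_i*a_i - m_i, d_{i+1} = (122 - m_{i+1}^2)/d_i, a_{i+1} = floor((a_0 + m_{i+1})/d_{i+1}):
  m_1 = 1*11 - 0 = 11, d_1 = (122 - 11^2)/1 = 1/1 = 1, a_1 = floor((11 + 11)/1) = 22.
  m_2 = 1*22 - 11 = 11, d_2 = (122 - 11^2)/1 = 1/1 = 1: (m_2, d_2) = (m_1, d_1) = (11, 1), so from here the quotient a_1 repeats; the period length is 1.
So sqrt(122) = [11; (22)] with period length k = 1.
k is odd, so (p_{k-1}, q_{k-1}) only solves x^2 - 122y^2 = -1 and the fundamental solution of x^2 - 122y^2 = 1 is (p_{2k-1}, q_{2k-1}) = (p_1, q_1); compute convergents through index 1, running through the period twice.
Convergents (p_i = a_i*p_{i-1} + p_{i-2}, q_i = a_i*q_{i-1} + q_{i-2} with p_{-2}=0, p_{-1}=1, q_{-2}=1, q_{-1}=0):
  i=0: a_0=11, p_0 = 11*1 + 0 = 11, q_0 = 11*0 + 1 = 1.
  i=1: a_1=22, p_1 = 22*11 + 1 = 243, q_1 = 22*1 + 0 = 22.
Indeed p_0^2 - 122*q_0^2 = 121 - 122 = -1, not +1.
Check: 243^2 - 122*22^2 = 59049 - 59048 = 1, so (x, y) = (243, 22) solves the equation, and by the theorem it is the least positive solution.

(x, y) = (243, 22)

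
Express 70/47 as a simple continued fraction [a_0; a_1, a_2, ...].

Run the Euclidean algorithm on 70 and 47; the successive quotients are the partial quotients a_0, a_1, ... (each step inverts the fractional part left over by the previous one):
  70 = 1*47 + 23, so a_0 = 1.
  47 = 2*23 + 1, so a_1 = 2.
  23 = 23*1 + 0, so a_2 = 23.
The remainder reaches 0 after 3 divisions, so the expansion has 3 partial quotients, read off in order.

[1; 2, 23]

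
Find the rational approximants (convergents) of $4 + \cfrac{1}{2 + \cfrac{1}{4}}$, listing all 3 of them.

4/1, 9/2, 40/9

Using the convergent recurrence p_i = a_i*p_{i-1} + p_{i-2}, q_i = a_i*q_{i-1} + q_{i-2} with p_{-2}=0, p_{-1}=1, q_{-2}=1, q_{-1}=0:
  i=0: a_0=4, p_0 = 4*1 + 0 = 4, q_0 = 4*0 + 1 = 1.
  i=1: a_1=2, p_1 = 2*4 + 1 = 9, q_1 = 2*1 + 0 = 2.
  i=2: a_2=4, p_2 = 4*9 + 4 = 40, q_2 = 4*2 + 1 = 9.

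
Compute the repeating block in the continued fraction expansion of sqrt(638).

Write x_i = (sqrt(638) + m_i)/d_i with (m_0, d_0) = (0, 1). a_0 = floor(sqrt(638)) = 25, since 25^2 = 625 <= 638 < 676 = 26^2.
Iterate m_{i+1} = d_i*a_i - m_i, d_{i+1} = (638 - m_{i+1}^2)/d_i, a_{i+1} = floor((a_0 + m_{i+1})/d_{i+1}):
  m_1 = 1*25 - 0 = 25, d_1 = (638 - 25^2)/1 = 13/1 = 13, a_1 = floor((25 + 25)/13) = 3.
  m_2 = 13*3 - 25 = 14, d_2 = (638 - 14^2)/13 = 442/13 = 34, a_2 = floor((25 + 14)/34) = 1.
  m_3 = 34*1 - 14 = 20, d_3 = (638 - 20^2)/34 = 238/34 = 7, a_3 = floor((25 + 20)/7) = 6.
  m_4 = 7*6 - 20 = 22, d_4 = (638 - 22^2)/7 = 154/7 = 22, a_4 = floor((25 + 22)/22) = 2.
  m_5 = 22*2 - 22 = 22, d_5 = (638 - 22^2)/22 = 154/22 = 7, a_5 = floor((25 + 22)/7) = 6.
  m_6 = 7*6 - 22 = 20, d_6 = (638 - 20^2)/7 = 238/7 = 34, a_6 = floor((25 + 20)/34) = 1.
  m_7 = 34*1 - 20 = 14, d_7 = (638 - 14^2)/34 = 442/34 = 13, a_7 = floor((25 + 14)/13) = 3.
  m_8 = 13*3 - 14 = 25, d_8 = (638 - 25^2)/13 = 13/13 = 1, a_8 = floor((25 + 25)/1) = 50.
  m_9 = 1*50 - 25 = 25, d_9 = (638 - 25^2)/1 = 13/1 = 13: (m_9, d_9) = (m_1, d_1) = (25, 13), so from here the quotients repeat a_1, ..., a_8; the period length is 8.
Hence the expansion of sqrt(638) is a_0 = 25 followed by the repeating block 3, 1, 6, 2, 6, 1, 3, 50 (period 8).

[25; (3, 1, 6, 2, 6, 1, 3, 50)]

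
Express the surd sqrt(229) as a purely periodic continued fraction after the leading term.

[15; (7, 1, 1, 7, 30)]

Write x_i = (sqrt(229) + m_i)/d_i with (m_0, d_0) = (0, 1). a_0 = floor(sqrt(229)) = 15, since 15^2 = 225 <= 229 < 256 = 16^2.
Iterate m_{i+1} = d_i*a_i - m_i, d_{i+1} = (229 - m_{i+1}^2)/d_i, a_{i+1} = floor((a_0 + m_{i+1})/d_{i+1}):
  m_1 = 1*15 - 0 = 15, d_1 = (229 - 15^2)/1 = 4/1 = 4, a_1 = floor((15 + 15)/4) = 7.
  m_2 = 4*7 - 15 = 13, d_2 = (229 - 13^2)/4 = 60/4 = 15, a_2 = floor((15 + 13)/15) = 1.
  m_3 = 15*1 - 13 = 2, d_3 = (229 - 2^2)/15 = 225/15 = 15, a_3 = floor((15 + 2)/15) = 1.
  m_4 = 15*1 - 2 = 13, d_4 = (229 - 13^2)/15 = 60/15 = 4, a_4 = floor((15 + 13)/4) = 7.
  m_5 = 4*7 - 13 = 15, d_5 = (229 - 15^2)/4 = 4/4 = 1, a_5 = floor((15 + 15)/1) = 30.
  m_6 = 1*30 - 15 = 15, d_6 = (229 - 15^2)/1 = 4/1 = 4: (m_6, d_6) = (m_1, d_1) = (15, 4), so from here the quotients repeat a_1, ..., a_5; the period length is 5.
Hence the expansion of sqrt(229) is a_0 = 15 followed by the repeating block 7, 1, 1, 7, 30 (period 5).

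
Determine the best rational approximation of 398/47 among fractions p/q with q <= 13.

110/13

Expand x = 398/47 as a continued fraction with the Euclidean algorithm:
  398 = 8*47 + 22, so a_0 = 8.
  47 = 2*22 + 3, so a_1 = 2.
  22 = 7*3 + 1, so a_2 = 7.
  3 = 3*1 + 0, so a_3 = 3.
so x = [8; 2, 7, 3].
Convergents (p_i = a_i*p_{i-1} + p_{i-2}, q_i = a_i*q_{i-1} + q_{i-2} with p_{-2}=0, p_{-1}=1, q_{-2}=1, q_{-1}=0), until the denominator exceeds 13:
  i=0: a_0=8, p_0 = 8*1 + 0 = 8, q_0 = 8*0 + 1 = 1.
  i=1: a_1=2, p_1 = 2*8 + 1 = 17, q_1 = 2*1 + 0 = 2.
  i=2: a_2=7, p_2 = 7*17 + 8 = 127, q_2 = 7*2 + 1 = 15.
q_2 = 15 > 13, so the last convergent with denominator <= 13 is p_1/q_1 = 17/2.
The closest fraction with denominator <= 13 is either p_1/q_1 or the intermediate fraction (k*p_1 + p_0)/(k*q_1 + q_0) with the largest k >= 1 whose denominator stays <= 13; these approach x as k grows, and every other convergent or intermediate fraction in range is farther away.
Largest k: floor((13 - q_0)/q_1) = floor((13 - 1)/2) = 6.
That gives (6*17 + 8)/(6*2 + 1) = 110/13.
Compare the errors: |x - 17/2| = |398*2 - 17*47|/(47*2) = 3/94, and |x - 110/13| = |398*13 - 110*47|/(47*13) = 4/611.
Cross-multiplying, 4*94 = 376 < 1833 = 3*611, so 4/611 is smaller: the intermediate fraction 110/13 is closer to x than 17/2.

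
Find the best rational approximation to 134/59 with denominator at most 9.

Expand x = 134/59 as a continued fraction with the Euclidean algorithm:
  134 = 2*59 + 16, so a_0 = 2.
  59 = 3*16 + 11, so a_1 = 3.
  16 = 1*11 + 5, so a_2 = 1.
  11 = 2*5 + 1, so a_3 = 2.
  5 = 5*1 + 0, so a_4 = 5.
so x = [2; 3, 1, 2, 5].
Convergents (p_i = a_i*p_{i-1} + p_{i-2}, q_i = a_i*q_{i-1} + q_{i-2} with p_{-2}=0, p_{-1}=1, q_{-2}=1, q_{-1}=0), until the denominator exceeds 9:
  i=0: a_0=2, p_0 = 2*1 + 0 = 2, q_0 = 2*0 + 1 = 1.
  i=1: a_1=3, p_1 = 3*2 + 1 = 7, q_1 = 3*1 + 0 = 3.
  i=2: a_2=1, p_2 = 1*7 + 2 = 9, q_2 = 1*3 + 1 = 4.
  i=3: a_3=2, p_3 = 2*9 + 7 = 25, q_3 = 2*4 + 3 = 11.
q_3 = 11 > 9, so the last convergent with denominator <= 9 is p_2/q_2 = 9/4.
The closest fraction with denominator <= 9 is either p_2/q_2 or the intermediate fraction (k*p_2 + p_1)/(k*q_2 + q_1) with the largest k >= 1 whose denominator stays <= 9; these approach x as k grows, and every other convergent or intermediate fraction in range is farther away.
Largest k: floor((9 - q_1)/q_2) = floor((9 - 3)/4) = 1.
That gives (1*9 + 7)/(1*4 + 3) = 16/7.
Compare the errors: |x - 9/4| = |134*4 - 9*59|/(59*4) = 5/236, and |x - 16/7| = |134*7 - 16*59|/(59*7) = 6/413.
Cross-multiplying, 6*236 = 1416 < 2065 = 5*413, so 6/413 is smaller: the intermediate fraction 16/7 is closer to x than 9/4.

16/7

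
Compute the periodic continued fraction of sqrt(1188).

Write x_i = (sqrt(1188) + m_i)/d_i with (m_0, d_0) = (0, 1). a_0 = floor(sqrt(1188)) = 34, since 34^2 = 1156 <= 1188 < 1225 = 35^2.
Iterate m_{i+1} = d_i*a_i - m_i, d_{i+1} = (1188 - m_{i+1}^2)/d_i, a_{i+1} = floor((a_0 + m_{i+1})/d_{i+1}):
  m_1 = 1*34 - 0 = 34, d_1 = (1188 - 34^2)/1 = 32/1 = 32, a_1 = floor((34 + 34)/32) = 2.
  m_2 = 32*2 - 34 = 30, d_2 = (1188 - 30^2)/32 = 288/32 = 9, a_2 = floor((34 + 30)/9) = 7.
  m_3 = 9*7 - 30 = 33, d_3 = (1188 - 33^2)/9 = 99/9 = 11, a_3 = floor((34 + 33)/11) = 6.
  m_4 = 11*6 - 33 = 33, d_4 = (1188 - 33^2)/11 = 99/11 = 9, a_4 = floor((34 + 33)/9) = 7.
  m_5 = 9*7 - 33 = 30, d_5 = (1188 - 30^2)/9 = 288/9 = 32, a_5 = floor((34 + 30)/32) = 2.
  m_6 = 32*2 - 30 = 34, d_6 = (1188 - 34^2)/32 = 32/32 = 1, a_6 = floor((34 + 34)/1) = 68.
  m_7 = 1*68 - 34 = 34, d_7 = (1188 - 34^2)/1 = 32/1 = 32: (m_7, d_7) = (m_1, d_1) = (34, 32), so from here the quotients repeat a_1, ..., a_6; the period length is 6.
Hence the expansion of sqrt(1188) is a_0 = 34 followed by the repeating block 2, 7, 6, 7, 2, 68 (period 6).

[34; (2, 7, 6, 7, 2, 68)]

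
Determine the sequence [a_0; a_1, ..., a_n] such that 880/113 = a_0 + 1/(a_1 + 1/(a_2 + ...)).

Run the Euclidean algorithm on 880 and 113; the successive quotients are the partial quotients a_0, a_1, ... (each step inverts the fractional part left over by the previous one):
  880 = 7*113 + 89, so a_0 = 7.
  113 = 1*89 + 24, so a_1 = 1.
  89 = 3*24 + 17, so a_2 = 3.
  24 = 1*17 + 7, so a_3 = 1.
  17 = 2*7 + 3, so a_4 = 2.
  7 = 2*3 + 1, so a_5 = 2.
  3 = 3*1 + 0, so a_6 = 3.
The remainder reaches 0 after 7 divisions, so the expansion has 7 partial quotients, read off in order.

[7; 1, 3, 1, 2, 2, 3]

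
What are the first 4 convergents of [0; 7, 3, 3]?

0/1, 1/7, 3/22, 10/73

Using the convergent recurrence p_i = a_i*p_{i-1} + p_{i-2}, q_i = a_i*q_{i-1} + q_{i-2} with p_{-2}=0, p_{-1}=1, q_{-2}=1, q_{-1}=0:
  i=0: a_0=0, p_0 = 0*1 + 0 = 0, q_0 = 0*0 + 1 = 1.
  i=1: a_1=7, p_1 = 7*0 + 1 = 1, q_1 = 7*1 + 0 = 7.
  i=2: a_2=3, p_2 = 3*1 + 0 = 3, q_2 = 3*7 + 1 = 22.
  i=3: a_3=3, p_3 = 3*3 + 1 = 10, q_3 = 3*22 + 7 = 73.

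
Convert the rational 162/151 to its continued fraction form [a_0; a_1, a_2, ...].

Run the Euclidean algorithm on 162 and 151; the successive quotients are the partial quotients a_0, a_1, ... (each step inverts the fractional part left over by the previous one):
  162 = 1*151 + 11, so a_0 = 1.
  151 = 13*11 + 8, so a_1 = 13.
  11 = 1*8 + 3, so a_2 = 1.
  8 = 2*3 + 2, so a_3 = 2.
  3 = 1*2 + 1, so a_4 = 1.
  2 = 2*1 + 0, so a_5 = 2.
The remainder reaches 0 after 6 divisions, so the expansion has 6 partial quotients, read off in order.

[1; 13, 1, 2, 1, 2]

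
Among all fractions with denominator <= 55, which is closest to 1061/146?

Expand x = 1061/146 as a continued fraction with the Euclidean algorithm:
  1061 = 7*146 + 39, so a_0 = 7.
  146 = 3*39 + 29, so a_1 = 3.
  39 = 1*29 + 10, so a_2 = 1.
  29 = 2*10 + 9, so a_3 = 2.
  10 = 1*9 + 1, so a_4 = 1.
  9 = 9*1 + 0, so a_5 = 9.
so x = [7; 3, 1, 2, 1, 9].
Convergents (p_i = a_i*p_{i-1} + p_{i-2}, q_i = a_i*q_{i-1} + q_{i-2} with p_{-2}=0, p_{-1}=1, q_{-2}=1, q_{-1}=0), until the denominator exceeds 55:
  i=0: a_0=7, p_0 = 7*1 + 0 = 7, q_0 = 7*0 + 1 = 1.
  i=1: a_1=3, p_1 = 3*7 + 1 = 22, q_1 = 3*1 + 0 = 3.
  i=2: a_2=1, p_2 = 1*22 + 7 = 29, q_2 = 1*3 + 1 = 4.
  i=3: a_3=2, p_3 = 2*29 + 22 = 80, q_3 = 2*4 + 3 = 11.
  i=4: a_4=1, p_4 = 1*80 + 29 = 109, q_4 = 1*11 + 4 = 15.
  i=5: a_5=9, p_5 = 9*109 + 80 = 1061, q_5 = 9*15 + 11 = 146.
q_5 = 146 > 55, so the last convergent with denominator <= 55 is p_4/q_4 = 109/15.
The closest fraction with denominator <= 55 is either p_4/q_4 or the intermediate fraction (k*p_4 + p_3)/(k*q_4 + q_3) with the largest k >= 1 whose denominator stays <= 55; these approach x as k grows, and every other convergent or intermediate fraction in range is farther away.
Largest k: floor((55 - q_3)/q_4) = floor((55 - 11)/15) = 2.
That gives (2*109 + 80)/(2*15 + 11) = 298/41.
Compare the errors: |x - 109/15| = |1061*15 - 109*146|/(146*15) = 1/2190, and |x - 298/41| = |1061*41 - 298*146|/(146*41) = 7/5986.
Cross-multiplying, 1*5986 = 5986 < 15330 = 7*2190, so 1/2190 is smaller: the convergent 109/15 is closer to x than 298/41.

109/15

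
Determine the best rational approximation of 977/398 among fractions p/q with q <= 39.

27/11

Expand x = 977/398 as a continued fraction with the Euclidean algorithm:
  977 = 2*398 + 181, so a_0 = 2.
  398 = 2*181 + 36, so a_1 = 2.
  181 = 5*36 + 1, so a_2 = 5.
  36 = 36*1 + 0, so a_3 = 36.
so x = [2; 2, 5, 36].
Convergents (p_i = a_i*p_{i-1} + p_{i-2}, q_i = a_i*q_{i-1} + q_{i-2} with p_{-2}=0, p_{-1}=1, q_{-2}=1, q_{-1}=0), until the denominator exceeds 39:
  i=0: a_0=2, p_0 = 2*1 + 0 = 2, q_0 = 2*0 + 1 = 1.
  i=1: a_1=2, p_1 = 2*2 + 1 = 5, q_1 = 2*1 + 0 = 2.
  i=2: a_2=5, p_2 = 5*5 + 2 = 27, q_2 = 5*2 + 1 = 11.
  i=3: a_3=36, p_3 = 36*27 + 5 = 977, q_3 = 36*11 + 2 = 398.
q_3 = 398 > 39, so the last convergent with denominator <= 39 is p_2/q_2 = 27/11.
The closest fraction with denominator <= 39 is either p_2/q_2 or the intermediate fraction (k*p_2 + p_1)/(k*q_2 + q_1) with the largest k >= 1 whose denominator stays <= 39; these approach x as k grows, and every other convergent or intermediate fraction in range is farther away.
Largest k: floor((39 - q_1)/q_2) = floor((39 - 2)/11) = 3.
That gives (3*27 + 5)/(3*11 + 2) = 86/35.
Compare the errors: |x - 27/11| = |977*11 - 27*398|/(398*11) = 1/4378, and |x - 86/35| = |977*35 - 86*398|/(398*35) = 33/13930.
Cross-multiplying, 1*13930 = 13930 < 144474 = 33*4378, so 1/4378 is smaller: the convergent 27/11 is closer to x than 86/35.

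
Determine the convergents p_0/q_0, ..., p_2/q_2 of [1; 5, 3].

1/1, 6/5, 19/16

Using the convergent recurrence p_i = a_i*p_{i-1} + p_{i-2}, q_i = a_i*q_{i-1} + q_{i-2} with p_{-2}=0, p_{-1}=1, q_{-2}=1, q_{-1}=0:
  i=0: a_0=1, p_0 = 1*1 + 0 = 1, q_0 = 1*0 + 1 = 1.
  i=1: a_1=5, p_1 = 5*1 + 1 = 6, q_1 = 5*1 + 0 = 5.
  i=2: a_2=3, p_2 = 3*6 + 1 = 19, q_2 = 3*5 + 1 = 16.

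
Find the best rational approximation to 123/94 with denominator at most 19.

17/13

Expand x = 123/94 as a continued fraction with the Euclidean algorithm:
  123 = 1*94 + 29, so a_0 = 1.
  94 = 3*29 + 7, so a_1 = 3.
  29 = 4*7 + 1, so a_2 = 4.
  7 = 7*1 + 0, so a_3 = 7.
so x = [1; 3, 4, 7].
Convergents (p_i = a_i*p_{i-1} + p_{i-2}, q_i = a_i*q_{i-1} + q_{i-2} with p_{-2}=0, p_{-1}=1, q_{-2}=1, q_{-1}=0), until the denominator exceeds 19:
  i=0: a_0=1, p_0 = 1*1 + 0 = 1, q_0 = 1*0 + 1 = 1.
  i=1: a_1=3, p_1 = 3*1 + 1 = 4, q_1 = 3*1 + 0 = 3.
  i=2: a_2=4, p_2 = 4*4 + 1 = 17, q_2 = 4*3 + 1 = 13.
  i=3: a_3=7, p_3 = 7*17 + 4 = 123, q_3 = 7*13 + 3 = 94.
q_3 = 94 > 19, so the last convergent with denominator <= 19 is p_2/q_2 = 17/13.
The closest fraction with denominator <= 19 is either p_2/q_2 or the intermediate fraction (k*p_2 + p_1)/(k*q_2 + q_1) with the largest k >= 1 whose denominator stays <= 19; these approach x as k grows, and every other convergent or intermediate fraction in range is farther away.
Largest k: floor((19 - q_1)/q_2) = floor((19 - 3)/13) = 1.
That gives (1*17 + 4)/(1*13 + 3) = 21/16.
Compare the errors: |x - 17/13| = |123*13 - 17*94|/(94*13) = 1/1222, and |x - 21/16| = |123*16 - 21*94|/(94*16) = 6/1504.
Cross-multiplying, 1*1504 = 1504 < 7332 = 6*1222, so 1/1222 is smaller: the convergent 17/13 is closer to x than 21/16.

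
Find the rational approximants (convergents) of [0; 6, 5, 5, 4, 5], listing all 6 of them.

Using the convergent recurrence p_i = a_i*p_{i-1} + p_{i-2}, q_i = a_i*q_{i-1} + q_{i-2} with p_{-2}=0, p_{-1}=1, q_{-2}=1, q_{-1}=0:
  i=0: a_0=0, p_0 = 0*1 + 0 = 0, q_0 = 0*0 + 1 = 1.
  i=1: a_1=6, p_1 = 6*0 + 1 = 1, q_1 = 6*1 + 0 = 6.
  i=2: a_2=5, p_2 = 5*1 + 0 = 5, q_2 = 5*6 + 1 = 31.
  i=3: a_3=5, p_3 = 5*5 + 1 = 26, q_3 = 5*31 + 6 = 161.
  i=4: a_4=4, p_4 = 4*26 + 5 = 109, q_4 = 4*161 + 31 = 675.
  i=5: a_5=5, p_5 = 5*109 + 26 = 571, q_5 = 5*675 + 161 = 3536.

0/1, 1/6, 5/31, 26/161, 109/675, 571/3536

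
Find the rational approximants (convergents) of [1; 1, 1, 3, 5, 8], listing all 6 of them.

Using the convergent recurrence p_i = a_i*p_{i-1} + p_{i-2}, q_i = a_i*q_{i-1} + q_{i-2} with p_{-2}=0, p_{-1}=1, q_{-2}=1, q_{-1}=0:
  i=0: a_0=1, p_0 = 1*1 + 0 = 1, q_0 = 1*0 + 1 = 1.
  i=1: a_1=1, p_1 = 1*1 + 1 = 2, q_1 = 1*1 + 0 = 1.
  i=2: a_2=1, p_2 = 1*2 + 1 = 3, q_2 = 1*1 + 1 = 2.
  i=3: a_3=3, p_3 = 3*3 + 2 = 11, q_3 = 3*2 + 1 = 7.
  i=4: a_4=5, p_4 = 5*11 + 3 = 58, q_4 = 5*7 + 2 = 37.
  i=5: a_5=8, p_5 = 8*58 + 11 = 475, q_5 = 8*37 + 7 = 303.

1/1, 2/1, 3/2, 11/7, 58/37, 475/303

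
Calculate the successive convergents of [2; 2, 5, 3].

2/1, 5/2, 27/11, 86/35

Using the convergent recurrence p_i = a_i*p_{i-1} + p_{i-2}, q_i = a_i*q_{i-1} + q_{i-2} with p_{-2}=0, p_{-1}=1, q_{-2}=1, q_{-1}=0:
  i=0: a_0=2, p_0 = 2*1 + 0 = 2, q_0 = 2*0 + 1 = 1.
  i=1: a_1=2, p_1 = 2*2 + 1 = 5, q_1 = 2*1 + 0 = 2.
  i=2: a_2=5, p_2 = 5*5 + 2 = 27, q_2 = 5*2 + 1 = 11.
  i=3: a_3=3, p_3 = 3*27 + 5 = 86, q_3 = 3*11 + 2 = 35.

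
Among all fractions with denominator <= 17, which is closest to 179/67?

8/3

Expand x = 179/67 as a continued fraction with the Euclidean algorithm:
  179 = 2*67 + 45, so a_0 = 2.
  67 = 1*45 + 22, so a_1 = 1.
  45 = 2*22 + 1, so a_2 = 2.
  22 = 22*1 + 0, so a_3 = 22.
so x = [2; 1, 2, 22].
Convergents (p_i = a_i*p_{i-1} + p_{i-2}, q_i = a_i*q_{i-1} + q_{i-2} with p_{-2}=0, p_{-1}=1, q_{-2}=1, q_{-1}=0), until the denominator exceeds 17:
  i=0: a_0=2, p_0 = 2*1 + 0 = 2, q_0 = 2*0 + 1 = 1.
  i=1: a_1=1, p_1 = 1*2 + 1 = 3, q_1 = 1*1 + 0 = 1.
  i=2: a_2=2, p_2 = 2*3 + 2 = 8, q_2 = 2*1 + 1 = 3.
  i=3: a_3=22, p_3 = 22*8 + 3 = 179, q_3 = 22*3 + 1 = 67.
q_3 = 67 > 17, so the last convergent with denominator <= 17 is p_2/q_2 = 8/3.
The closest fraction with denominator <= 17 is either p_2/q_2 or the intermediate fraction (k*p_2 + p_1)/(k*q_2 + q_1) with the largest k >= 1 whose denominator stays <= 17; these approach x as k grows, and every other convergent or intermediate fraction in range is farther away.
Largest k: floor((17 - q_1)/q_2) = floor((17 - 1)/3) = 5.
That gives (5*8 + 3)/(5*3 + 1) = 43/16.
Compare the errors: |x - 8/3| = |179*3 - 8*67|/(67*3) = 1/201, and |x - 43/16| = |179*16 - 43*67|/(67*16) = 17/1072.
Cross-multiplying, 1*1072 = 1072 < 3417 = 17*201, so 1/201 is smaller: the convergent 8/3 is closer to x than 43/16.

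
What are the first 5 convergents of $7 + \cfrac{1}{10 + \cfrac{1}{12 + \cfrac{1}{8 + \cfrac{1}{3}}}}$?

7/1, 71/10, 859/121, 6943/978, 21688/3055

Using the convergent recurrence p_i = a_i*p_{i-1} + p_{i-2}, q_i = a_i*q_{i-1} + q_{i-2} with p_{-2}=0, p_{-1}=1, q_{-2}=1, q_{-1}=0:
  i=0: a_0=7, p_0 = 7*1 + 0 = 7, q_0 = 7*0 + 1 = 1.
  i=1: a_1=10, p_1 = 10*7 + 1 = 71, q_1 = 10*1 + 0 = 10.
  i=2: a_2=12, p_2 = 12*71 + 7 = 859, q_2 = 12*10 + 1 = 121.
  i=3: a_3=8, p_3 = 8*859 + 71 = 6943, q_3 = 8*121 + 10 = 978.
  i=4: a_4=3, p_4 = 3*6943 + 859 = 21688, q_4 = 3*978 + 121 = 3055.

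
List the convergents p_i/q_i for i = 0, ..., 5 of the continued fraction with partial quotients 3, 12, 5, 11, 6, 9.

Using the convergent recurrence p_i = a_i*p_{i-1} + p_{i-2}, q_i = a_i*q_{i-1} + q_{i-2} with p_{-2}=0, p_{-1}=1, q_{-2}=1, q_{-1}=0:
  i=0: a_0=3, p_0 = 3*1 + 0 = 3, q_0 = 3*0 + 1 = 1.
  i=1: a_1=12, p_1 = 12*3 + 1 = 37, q_1 = 12*1 + 0 = 12.
  i=2: a_2=5, p_2 = 5*37 + 3 = 188, q_2 = 5*12 + 1 = 61.
  i=3: a_3=11, p_3 = 11*188 + 37 = 2105, q_3 = 11*61 + 12 = 683.
  i=4: a_4=6, p_4 = 6*2105 + 188 = 12818, q_4 = 6*683 + 61 = 4159.
  i=5: a_5=9, p_5 = 9*12818 + 2105 = 117467, q_5 = 9*4159 + 683 = 38114.

3/1, 37/12, 188/61, 2105/683, 12818/4159, 117467/38114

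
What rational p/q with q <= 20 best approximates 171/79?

13/6

Expand x = 171/79 as a continued fraction with the Euclidean algorithm:
  171 = 2*79 + 13, so a_0 = 2.
  79 = 6*13 + 1, so a_1 = 6.
  13 = 13*1 + 0, so a_2 = 13.
so x = [2; 6, 13].
Convergents (p_i = a_i*p_{i-1} + p_{i-2}, q_i = a_i*q_{i-1} + q_{i-2} with p_{-2}=0, p_{-1}=1, q_{-2}=1, q_{-1}=0), until the denominator exceeds 20:
  i=0: a_0=2, p_0 = 2*1 + 0 = 2, q_0 = 2*0 + 1 = 1.
  i=1: a_1=6, p_1 = 6*2 + 1 = 13, q_1 = 6*1 + 0 = 6.
  i=2: a_2=13, p_2 = 13*13 + 2 = 171, q_2 = 13*6 + 1 = 79.
q_2 = 79 > 20, so the last convergent with denominator <= 20 is p_1/q_1 = 13/6.
The closest fraction with denominator <= 20 is either p_1/q_1 or the intermediate fraction (k*p_1 + p_0)/(k*q_1 + q_0) with the largest k >= 1 whose denominator stays <= 20; these approach x as k grows, and every other convergent or intermediate fraction in range is farther away.
Largest k: floor((20 - q_0)/q_1) = floor((20 - 1)/6) = 3.
That gives (3*13 + 2)/(3*6 + 1) = 41/19.
Compare the errors: |x - 13/6| = |171*6 - 13*79|/(79*6) = 1/474, and |x - 41/19| = |171*19 - 41*79|/(79*19) = 10/1501.
Cross-multiplying, 1*1501 = 1501 < 4740 = 10*474, so 1/474 is smaller: the convergent 13/6 is closer to x than 41/19.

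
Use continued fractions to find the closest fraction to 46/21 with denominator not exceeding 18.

35/16

Expand x = 46/21 as a continued fraction with the Euclidean algorithm:
  46 = 2*21 + 4, so a_0 = 2.
  21 = 5*4 + 1, so a_1 = 5.
  4 = 4*1 + 0, so a_2 = 4.
so x = [2; 5, 4].
Convergents (p_i = a_i*p_{i-1} + p_{i-2}, q_i = a_i*q_{i-1} + q_{i-2} with p_{-2}=0, p_{-1}=1, q_{-2}=1, q_{-1}=0), until the denominator exceeds 18:
  i=0: a_0=2, p_0 = 2*1 + 0 = 2, q_0 = 2*0 + 1 = 1.
  i=1: a_1=5, p_1 = 5*2 + 1 = 11, q_1 = 5*1 + 0 = 5.
  i=2: a_2=4, p_2 = 4*11 + 2 = 46, q_2 = 4*5 + 1 = 21.
q_2 = 21 > 18, so the last convergent with denominator <= 18 is p_1/q_1 = 11/5.
The closest fraction with denominator <= 18 is either p_1/q_1 or the intermediate fraction (k*p_1 + p_0)/(k*q_1 + q_0) with the largest k >= 1 whose denominator stays <= 18; these approach x as k grows, and every other convergent or intermediate fraction in range is farther away.
Largest k: floor((18 - q_0)/q_1) = floor((18 - 1)/5) = 3.
That gives (3*11 + 2)/(3*5 + 1) = 35/16.
Compare the errors: |x - 11/5| = |46*5 - 11*21|/(21*5) = 1/105, and |x - 35/16| = |46*16 - 35*21|/(21*16) = 1/336.
Cross-multiplying, 1*105 = 105 < 336 = 1*336, so 1/336 is smaller: the intermediate fraction 35/16 is closer to x than 11/5.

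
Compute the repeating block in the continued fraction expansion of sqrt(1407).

[37; (1, 1, 24, 1, 1, 74)]

Write x_i = (sqrt(1407) + m_i)/d_i with (m_0, d_0) = (0, 1). a_0 = floor(sqrt(1407)) = 37, since 37^2 = 1369 <= 1407 < 1444 = 38^2.
Iterate m_{i+1} = d_i*a_i - m_i, d_{i+1} = (1407 - m_{i+1}^2)/d_i, a_{i+1} = floor((a_0 + m_{i+1})/d_{i+1}):
  m_1 = 1*37 - 0 = 37, d_1 = (1407 - 37^2)/1 = 38/1 = 38, a_1 = floor((37 + 37)/38) = 1.
  m_2 = 38*1 - 37 = 1, d_2 = (1407 - 1^2)/38 = 1406/38 = 37, a_2 = floor((37 + 1)/37) = 1.
  m_3 = 37*1 - 1 = 36, d_3 = (1407 - 36^2)/37 = 111/37 = 3, a_3 = floor((37 + 36)/3) = 24.
  m_4 = 3*24 - 36 = 36, d_4 = (1407 - 36^2)/3 = 111/3 = 37, a_4 = floor((37 + 36)/37) = 1.
  m_5 = 37*1 - 36 = 1, d_5 = (1407 - 1^2)/37 = 1406/37 = 38, a_5 = floor((37 + 1)/38) = 1.
  m_6 = 38*1 - 1 = 37, d_6 = (1407 - 37^2)/38 = 38/38 = 1, a_6 = floor((37 + 37)/1) = 74.
  m_7 = 1*74 - 37 = 37, d_7 = (1407 - 37^2)/1 = 38/1 = 38: (m_7, d_7) = (m_1, d_1) = (37, 38), so from here the quotients repeat a_1, ..., a_6; the period length is 6.
Hence the expansion of sqrt(1407) is a_0 = 37 followed by the repeating block 1, 1, 24, 1, 1, 74 (period 6).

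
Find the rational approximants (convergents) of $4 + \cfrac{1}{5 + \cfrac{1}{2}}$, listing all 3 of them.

4/1, 21/5, 46/11

Using the convergent recurrence p_i = a_i*p_{i-1} + p_{i-2}, q_i = a_i*q_{i-1} + q_{i-2} with p_{-2}=0, p_{-1}=1, q_{-2}=1, q_{-1}=0:
  i=0: a_0=4, p_0 = 4*1 + 0 = 4, q_0 = 4*0 + 1 = 1.
  i=1: a_1=5, p_1 = 5*4 + 1 = 21, q_1 = 5*1 + 0 = 5.
  i=2: a_2=2, p_2 = 2*21 + 4 = 46, q_2 = 2*5 + 1 = 11.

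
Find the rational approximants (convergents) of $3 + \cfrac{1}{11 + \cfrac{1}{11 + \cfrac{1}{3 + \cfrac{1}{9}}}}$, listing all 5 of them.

3/1, 34/11, 377/122, 1165/377, 10862/3515

Using the convergent recurrence p_i = a_i*p_{i-1} + p_{i-2}, q_i = a_i*q_{i-1} + q_{i-2} with p_{-2}=0, p_{-1}=1, q_{-2}=1, q_{-1}=0:
  i=0: a_0=3, p_0 = 3*1 + 0 = 3, q_0 = 3*0 + 1 = 1.
  i=1: a_1=11, p_1 = 11*3 + 1 = 34, q_1 = 11*1 + 0 = 11.
  i=2: a_2=11, p_2 = 11*34 + 3 = 377, q_2 = 11*11 + 1 = 122.
  i=3: a_3=3, p_3 = 3*377 + 34 = 1165, q_3 = 3*122 + 11 = 377.
  i=4: a_4=9, p_4 = 9*1165 + 377 = 10862, q_4 = 9*377 + 122 = 3515.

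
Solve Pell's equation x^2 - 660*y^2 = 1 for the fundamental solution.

(x, y) = (1079, 42)

First expand sqrt(660) as a continued fraction. With x_i = (sqrt(660) + m_i)/d_i and (m_0, d_0) = (0, 1): a_0 = floor(sqrt(660)) = 25, since 25^2 = 625 <= 660 < 676 = 26^2.
Iterate m_{i+1} = d_i*a_i - m_i, d_{i+1} = (660 - m_{i+1}^2)/d_i, a_{i+1} = floor((a_0 + m_{i+1})/d_{i+1}):
  m_1 = 1*25 - 0 = 25, d_1 = (660 - 25^2)/1 = 35/1 = 35, a_1 = floor((25 + 25)/35) = 1.
  m_2 = 35*1 - 25 = 10, d_2 = (660 - 10^2)/35 = 560/35 = 16, a_2 = floor((25 + 10)/16) = 2.
  m_3 = 16*2 - 10 = 22, d_3 = (660 - 22^2)/16 = 176/16 = 11, a_3 = floor((25 + 22)/11) = 4.
  m_4 = 11*4 - 22 = 22, d_4 = (660 - 22^2)/11 = 176/11 = 16, a_4 = floor((25 + 22)/16) = 2.
  m_5 = 16*2 - 22 = 10, d_5 = (660 - 10^2)/16 = 560/16 = 35, a_5 = floor((25 + 10)/35) = 1.
  m_6 = 35*1 - 10 = 25, d_6 = (660 - 25^2)/35 = 35/35 = 1, a_6 = floor((25 + 25)/1) = 50.
  m_7 = 1*50 - 25 = 25, d_7 = (660 - 25^2)/1 = 35/1 = 35: (m_7, d_7) = (m_1, d_1) = (25, 35), so from here the quotients repeat a_1, ..., a_6; the period length is 6.
So sqrt(660) = [25; (1, 2, 4, 2, 1, 50)] with period length k = 6.
k is even, so the fundamental solution of x^2 - 660y^2 = 1 is (p_{k-1}, q_{k-1}) = (p_5, q_5); compute convergents through index 5.
Convergents (p_i = a_i*p_{i-1} + p_{i-2}, q_i = a_i*q_{i-1} + q_{i-2} with p_{-2}=0, p_{-1}=1, q_{-2}=1, q_{-1}=0):
  i=0: a_0=25, p_0 = 25*1 + 0 = 25, q_0 = 25*0 + 1 = 1.
  i=1: a_1=1, p_1 = 1*25 + 1 = 26, q_1 = 1*1 + 0 = 1.
  i=2: a_2=2, p_2 = 2*26 + 25 = 77, q_2 = 2*1 + 1 = 3.
  i=3: a_3=4, p_3 = 4*77 + 26 = 334, q_3 = 4*3 + 1 = 13.
  i=4: a_4=2, p_4 = 2*334 + 77 = 745, q_4 = 2*13 + 3 = 29.
  i=5: a_5=1, p_5 = 1*745 + 334 = 1079, q_5 = 1*29 + 13 = 42.
Check: 1079^2 - 660*42^2 = 1164241 - 1164240 = 1, so (x, y) = (1079, 42) solves the equation, and by the theorem it is the least positive solution.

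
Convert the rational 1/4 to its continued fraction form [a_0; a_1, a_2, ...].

[0; 4]

Run the Euclidean algorithm on 1 and 4; the successive quotients are the partial quotients a_0, a_1, ... (each step inverts the fractional part left over by the previous one):
  1 = 0*4 + 1, so a_0 = 0.
  4 = 4*1 + 0, so a_1 = 4.
The remainder reaches 0 after 2 divisions, so the expansion has 2 partial quotients, read off in order.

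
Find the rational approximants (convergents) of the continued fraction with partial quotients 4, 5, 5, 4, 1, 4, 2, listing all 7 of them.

4/1, 21/5, 109/26, 457/109, 566/135, 2721/649, 6008/1433

Using the convergent recurrence p_i = a_i*p_{i-1} + p_{i-2}, q_i = a_i*q_{i-1} + q_{i-2} with p_{-2}=0, p_{-1}=1, q_{-2}=1, q_{-1}=0:
  i=0: a_0=4, p_0 = 4*1 + 0 = 4, q_0 = 4*0 + 1 = 1.
  i=1: a_1=5, p_1 = 5*4 + 1 = 21, q_1 = 5*1 + 0 = 5.
  i=2: a_2=5, p_2 = 5*21 + 4 = 109, q_2 = 5*5 + 1 = 26.
  i=3: a_3=4, p_3 = 4*109 + 21 = 457, q_3 = 4*26 + 5 = 109.
  i=4: a_4=1, p_4 = 1*457 + 109 = 566, q_4 = 1*109 + 26 = 135.
  i=5: a_5=4, p_5 = 4*566 + 457 = 2721, q_5 = 4*135 + 109 = 649.
  i=6: a_6=2, p_6 = 2*2721 + 566 = 6008, q_6 = 2*649 + 135 = 1433.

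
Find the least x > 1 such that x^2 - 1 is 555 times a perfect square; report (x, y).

First expand sqrt(555) as a continued fraction. With x_i = (sqrt(555) + m_i)/d_i and (m_0, d_0) = (0, 1): a_0 = floor(sqrt(555)) = 23, since 23^2 = 529 <= 555 < 576 = 24^2.
Iterate m_{i+1} = d_i*a_i - m_i, d_{i+1} = (555 - m_{i+1}^2)/d_i, a_{i+1} = floor((a_0 + m_{i+1})/d_{i+1}):
  m_1 = 1*23 - 0 = 23, d_1 = (555 - 23^2)/1 = 26/1 = 26, a_1 = floor((23 + 23)/26) = 1.
  m_2 = 26*1 - 23 = 3, d_2 = (555 - 3^2)/26 = 546/26 = 21, a_2 = floor((23 + 3)/21) = 1.
  m_3 = 21*1 - 3 = 18, d_3 = (555 - 18^2)/21 = 231/21 = 11, a_3 = floor((23 + 18)/11) = 3.
  m_4 = 11*3 - 18 = 15, d_4 = (555 - 15^2)/11 = 330/11 = 30, a_4 = floor((23 + 15)/30) = 1.
  m_5 = 30*1 - 15 = 15, d_5 = (555 - 15^2)/30 = 330/30 = 11, a_5 = floor((23 + 15)/11) = 3.
  m_6 = 11*3 - 15 = 18, d_6 = (555 - 18^2)/11 = 231/11 = 21, a_6 = floor((23 + 18)/21) = 1.
  m_7 = 21*1 - 18 = 3, d_7 = (555 - 3^2)/21 = 546/21 = 26, a_7 = floor((23 + 3)/26) = 1.
  m_8 = 26*1 - 3 = 23, d_8 = (555 - 23^2)/26 = 26/26 = 1, a_8 = floor((23 + 23)/1) = 46.
  m_9 = 1*46 - 23 = 23, d_9 = (555 - 23^2)/1 = 26/1 = 26: (m_9, d_9) = (m_1, d_1) = (23, 26), so from here the quotients repeat a_1, ..., a_8; the period length is 8.
So sqrt(555) = [23; (1, 1, 3, 1, 3, 1, 1, 46)] with period length k = 8.
k is even, so the fundamental solution of x^2 - 555y^2 = 1 is (p_{k-1}, q_{k-1}) = (p_7, q_7); compute convergents through index 7.
Convergents (p_i = a_i*p_{i-1} + p_{i-2}, q_i = a_i*q_{i-1} + q_{i-2} with p_{-2}=0, p_{-1}=1, q_{-2}=1, q_{-1}=0):
  i=0: a_0=23, p_0 = 23*1 + 0 = 23, q_0 = 23*0 + 1 = 1.
  i=1: a_1=1, p_1 = 1*23 + 1 = 24, q_1 = 1*1 + 0 = 1.
  i=2: a_2=1, p_2 = 1*24 + 23 = 47, q_2 = 1*1 + 1 = 2.
  i=3: a_3=3, p_3 = 3*47 + 24 = 165, q_3 = 3*2 + 1 = 7.
  i=4: a_4=1, p_4 = 1*165 + 47 = 212, q_4 = 1*7 + 2 = 9.
  i=5: a_5=3, p_5 = 3*212 + 165 = 801, q_5 = 3*9 + 7 = 34.
  i=6: a_6=1, p_6 = 1*801 + 212 = 1013, q_6 = 1*34 + 9 = 43.
  i=7: a_7=1, p_7 = 1*1013 + 801 = 1814, q_7 = 1*43 + 34 = 77.
Check: 1814^2 - 555*77^2 = 3290596 - 3290595 = 1, so (x, y) = (1814, 77) solves the equation, and by the theorem it is the least positive solution.

(x, y) = (1814, 77)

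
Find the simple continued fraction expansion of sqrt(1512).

Write x_i = (sqrt(1512) + m_i)/d_i with (m_0, d_0) = (0, 1). a_0 = floor(sqrt(1512)) = 38, since 38^2 = 1444 <= 1512 < 1521 = 39^2.
Iterate m_{i+1} = d_i*a_i - m_i, d_{i+1} = (1512 - m_{i+1}^2)/d_i, a_{i+1} = floor((a_0 + m_{i+1})/d_{i+1}):
  m_1 = 1*38 - 0 = 38, d_1 = (1512 - 38^2)/1 = 68/1 = 68, a_1 = floor((38 + 38)/68) = 1.
  m_2 = 68*1 - 38 = 30, d_2 = (1512 - 30^2)/68 = 612/68 = 9, a_2 = floor((38 + 30)/9) = 7.
  m_3 = 9*7 - 30 = 33, d_3 = (1512 - 33^2)/9 = 423/9 = 47, a_3 = floor((38 + 33)/47) = 1.
  m_4 = 47*1 - 33 = 14, d_4 = (1512 - 14^2)/47 = 1316/47 = 28, a_4 = floor((38 + 14)/28) = 1.
  m_5 = 28*1 - 14 = 14, d_5 = (1512 - 14^2)/28 = 1316/28 = 47, a_5 = floor((38 + 14)/47) = 1.
  m_6 = 47*1 - 14 = 33, d_6 = (1512 - 33^2)/47 = 423/47 = 9, a_6 = floor((38 + 33)/9) = 7.
  m_7 = 9*7 - 33 = 30, d_7 = (1512 - 30^2)/9 = 612/9 = 68, a_7 = floor((38 + 30)/68) = 1.
  m_8 = 68*1 - 30 = 38, d_8 = (1512 - 38^2)/68 = 68/68 = 1, a_8 = floor((38 + 38)/1) = 76.
  m_9 = 1*76 - 38 = 38, d_9 = (1512 - 38^2)/1 = 68/1 = 68: (m_9, d_9) = (m_1, d_1) = (38, 68), so from here the quotients repeat a_1, ..., a_8; the period length is 8.
Hence the expansion of sqrt(1512) is a_0 = 38 followed by the repeating block 1, 7, 1, 1, 1, 7, 1, 76 (period 8).

[38; (1, 7, 1, 1, 1, 7, 1, 76)]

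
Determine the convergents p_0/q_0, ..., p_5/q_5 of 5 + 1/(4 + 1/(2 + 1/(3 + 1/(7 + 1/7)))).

5/1, 21/4, 47/9, 162/31, 1181/226, 8429/1613

Using the convergent recurrence p_i = a_i*p_{i-1} + p_{i-2}, q_i = a_i*q_{i-1} + q_{i-2} with p_{-2}=0, p_{-1}=1, q_{-2}=1, q_{-1}=0:
  i=0: a_0=5, p_0 = 5*1 + 0 = 5, q_0 = 5*0 + 1 = 1.
  i=1: a_1=4, p_1 = 4*5 + 1 = 21, q_1 = 4*1 + 0 = 4.
  i=2: a_2=2, p_2 = 2*21 + 5 = 47, q_2 = 2*4 + 1 = 9.
  i=3: a_3=3, p_3 = 3*47 + 21 = 162, q_3 = 3*9 + 4 = 31.
  i=4: a_4=7, p_4 = 7*162 + 47 = 1181, q_4 = 7*31 + 9 = 226.
  i=5: a_5=7, p_5 = 7*1181 + 162 = 8429, q_5 = 7*226 + 31 = 1613.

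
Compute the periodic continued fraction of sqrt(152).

Write x_i = (sqrt(152) + m_i)/d_i with (m_0, d_0) = (0, 1). a_0 = floor(sqrt(152)) = 12, since 12^2 = 144 <= 152 < 169 = 13^2.
Iterate m_{i+1} = d_i*a_i - m_i, d_{i+1} = (152 - m_{i+1}^2)/d_i, a_{i+1} = floor((a_0 + m_{i+1})/d_{i+1}):
  m_1 = 1*12 - 0 = 12, d_1 = (152 - 12^2)/1 = 8/1 = 8, a_1 = floor((12 + 12)/8) = 3.
  m_2 = 8*3 - 12 = 12, d_2 = (152 - 12^2)/8 = 8/8 = 1, a_2 = floor((12 + 12)/1) = 24.
  m_3 = 1*24 - 12 = 12, d_3 = (152 - 12^2)/1 = 8/1 = 8: (m_3, d_3) = (m_1, d_1) = (12, 8), so from here the quotients repeat a_1, a_2; the period length is 2.
Hence the expansion of sqrt(152) is a_0 = 12 followed by the repeating block 3, 24 (period 2).

[12; (3, 24)]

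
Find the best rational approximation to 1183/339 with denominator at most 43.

Expand x = 1183/339 as a continued fraction with the Euclidean algorithm:
  1183 = 3*339 + 166, so a_0 = 3.
  339 = 2*166 + 7, so a_1 = 2.
  166 = 23*7 + 5, so a_2 = 23.
  7 = 1*5 + 2, so a_3 = 1.
  5 = 2*2 + 1, so a_4 = 2.
  2 = 2*1 + 0, so a_5 = 2.
so x = [3; 2, 23, 1, 2, 2].
Convergents (p_i = a_i*p_{i-1} + p_{i-2}, q_i = a_i*q_{i-1} + q_{i-2} with p_{-2}=0, p_{-1}=1, q_{-2}=1, q_{-1}=0), until the denominator exceeds 43:
  i=0: a_0=3, p_0 = 3*1 + 0 = 3, q_0 = 3*0 + 1 = 1.
  i=1: a_1=2, p_1 = 2*3 + 1 = 7, q_1 = 2*1 + 0 = 2.
  i=2: a_2=23, p_2 = 23*7 + 3 = 164, q_2 = 23*2 + 1 = 47.
q_2 = 47 > 43, so the last convergent with denominator <= 43 is p_1/q_1 = 7/2.
The closest fraction with denominator <= 43 is either p_1/q_1 or the intermediate fraction (k*p_1 + p_0)/(k*q_1 + q_0) with the largest k >= 1 whose denominator stays <= 43; these approach x as k grows, and every other convergent or intermediate fraction in range is farther away.
Largest k: floor((43 - q_0)/q_1) = floor((43 - 1)/2) = 21.
That gives (21*7 + 3)/(21*2 + 1) = 150/43.
Compare the errors: |x - 7/2| = |1183*2 - 7*339|/(339*2) = 7/678, and |x - 150/43| = |1183*43 - 150*339|/(339*43) = 19/14577.
Cross-multiplying, 19*678 = 12882 < 102039 = 7*14577, so 19/14577 is smaller: the intermediate fraction 150/43 is closer to x than 7/2.

150/43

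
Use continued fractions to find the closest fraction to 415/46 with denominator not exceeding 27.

244/27

Expand x = 415/46 as a continued fraction with the Euclidean algorithm:
  415 = 9*46 + 1, so a_0 = 9.
  46 = 46*1 + 0, so a_1 = 46.
so x = [9; 46].
Convergents (p_i = a_i*p_{i-1} + p_{i-2}, q_i = a_i*q_{i-1} + q_{i-2} with p_{-2}=0, p_{-1}=1, q_{-2}=1, q_{-1}=0), until the denominator exceeds 27:
  i=0: a_0=9, p_0 = 9*1 + 0 = 9, q_0 = 9*0 + 1 = 1.
  i=1: a_1=46, p_1 = 46*9 + 1 = 415, q_1 = 46*1 + 0 = 46.
q_1 = 46 > 27, so the last convergent with denominator <= 27 is p_0/q_0 = 9/1.
The closest fraction with denominator <= 27 is either p_0/q_0 or the intermediate fraction (k*p_0 + p_{-1})/(k*q_0 + q_{-1}) with the largest k >= 1 whose denominator stays <= 27; these approach x as k grows, and every other convergent or intermediate fraction in range is farther away.
Largest k: floor((27 - q_{-1})/q_0) = floor((27 - 0)/1) = 27 (using the seeds p_{-1} = 1, q_{-1} = 0).
That gives (27*9 + 1)/(27*1 + 0) = 244/27.
Compare the errors: |x - 9/1| = |415*1 - 9*46|/(46*1) = 1/46, and |x - 244/27| = |415*27 - 244*46|/(46*27) = 19/1242.
Cross-multiplying, 19*46 = 874 < 1242 = 1*1242, so 19/1242 is smaller: the intermediate fraction 244/27 is closer to x than 9/1.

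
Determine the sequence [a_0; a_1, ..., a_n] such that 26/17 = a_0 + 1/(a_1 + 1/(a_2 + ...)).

Run the Euclidean algorithm on 26 and 17; the successive quotients are the partial quotients a_0, a_1, ... (each step inverts the fractional part left over by the previous one):
  26 = 1*17 + 9, so a_0 = 1.
  17 = 1*9 + 8, so a_1 = 1.
  9 = 1*8 + 1, so a_2 = 1.
  8 = 8*1 + 0, so a_3 = 8.
The remainder reaches 0 after 4 divisions, so the expansion has 4 partial quotients, read off in order.

[1; 1, 1, 8]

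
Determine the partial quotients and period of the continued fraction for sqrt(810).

[28; (2, 5, 1, 4, 1, 5, 2, 56)]

Write x_i = (sqrt(810) + m_i)/d_i with (m_0, d_0) = (0, 1). a_0 = floor(sqrt(810)) = 28, since 28^2 = 784 <= 810 < 841 = 29^2.
Iterate m_{i+1} = d_i*a_i - m_i, d_{i+1} = (810 - m_{i+1}^2)/d_i, a_{i+1} = floor((a_0 + m_{i+1})/d_{i+1}):
  m_1 = 1*28 - 0 = 28, d_1 = (810 - 28^2)/1 = 26/1 = 26, a_1 = floor((28 + 28)/26) = 2.
  m_2 = 26*2 - 28 = 24, d_2 = (810 - 24^2)/26 = 234/26 = 9, a_2 = floor((28 + 24)/9) = 5.
  m_3 = 9*5 - 24 = 21, d_3 = (810 - 21^2)/9 = 369/9 = 41, a_3 = floor((28 + 21)/41) = 1.
  m_4 = 41*1 - 21 = 20, d_4 = (810 - 20^2)/41 = 410/41 = 10, a_4 = floor((28 + 20)/10) = 4.
  m_5 = 10*4 - 20 = 20, d_5 = (810 - 20^2)/10 = 410/10 = 41, a_5 = floor((28 + 20)/41) = 1.
  m_6 = 41*1 - 20 = 21, d_6 = (810 - 21^2)/41 = 369/41 = 9, a_6 = floor((28 + 21)/9) = 5.
  m_7 = 9*5 - 21 = 24, d_7 = (810 - 24^2)/9 = 234/9 = 26, a_7 = floor((28 + 24)/26) = 2.
  m_8 = 26*2 - 24 = 28, d_8 = (810 - 28^2)/26 = 26/26 = 1, a_8 = floor((28 + 28)/1) = 56.
  m_9 = 1*56 - 28 = 28, d_9 = (810 - 28^2)/1 = 26/1 = 26: (m_9, d_9) = (m_1, d_1) = (28, 26), so from here the quotients repeat a_1, ..., a_8; the period length is 8.
Hence the expansion of sqrt(810) is a_0 = 28 followed by the repeating block 2, 5, 1, 4, 1, 5, 2, 56 (period 8).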